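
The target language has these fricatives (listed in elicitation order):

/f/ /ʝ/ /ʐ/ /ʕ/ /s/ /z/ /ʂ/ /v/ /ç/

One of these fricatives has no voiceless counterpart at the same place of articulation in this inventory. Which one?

/ʕ/

Labiodental: /f/ ~ /v/
Alveolar: /s/ ~ /z/
Retroflex: /ʂ/ ~ /ʐ/
Palatal: /ç/ ~ /ʝ/
Pharyngeal: only /ʕ/ (voiced); no voiceless partner.
So /ʕ/ is the unpaired segment.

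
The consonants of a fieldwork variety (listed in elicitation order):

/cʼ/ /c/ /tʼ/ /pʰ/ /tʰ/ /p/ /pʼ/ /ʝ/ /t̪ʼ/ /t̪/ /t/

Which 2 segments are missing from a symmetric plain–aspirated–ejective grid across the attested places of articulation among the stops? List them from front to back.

bilabial: plain /p/, aspirated /pʰ/, ejective /pʼ/.
dental: plain /t̪/, aspirated —, ejective /t̪ʼ/.
alveolar: plain /t/, aspirated /tʰ/, ejective /tʼ/.
palatal: plain /c/, aspirated —, ejective /cʼ/.
Gaps, from front to back: dental lacks aspirated (/t̪ʰ/); palatal lacks aspirated (/cʰ/).

/t̪ʰ/, /cʰ/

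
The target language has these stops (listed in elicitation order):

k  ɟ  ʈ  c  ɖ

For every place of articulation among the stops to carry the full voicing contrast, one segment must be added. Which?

place of articulation  voiceless  voiced  
retroflex         ʈ         ɖ       
palatal           c         ɟ       
velar             k         —       
The velar row has no voiced member, so the gap is the voiced velar stop /ɡ/.

/ɡ/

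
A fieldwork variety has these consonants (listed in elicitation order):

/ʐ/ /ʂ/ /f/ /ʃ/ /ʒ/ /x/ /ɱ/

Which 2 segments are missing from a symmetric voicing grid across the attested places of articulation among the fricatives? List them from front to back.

/v/, /ɣ/

labiodental: voiceless /f/, voiced —.
postalveolar: voiceless /ʃ/, voiced /ʒ/.
retroflex: voiceless /ʂ/, voiced /ʐ/.
velar: voiceless /x/, voiced —.
Gaps, from front to back: labiodental lacks voiced (/v/); velar lacks voiced (/ɣ/).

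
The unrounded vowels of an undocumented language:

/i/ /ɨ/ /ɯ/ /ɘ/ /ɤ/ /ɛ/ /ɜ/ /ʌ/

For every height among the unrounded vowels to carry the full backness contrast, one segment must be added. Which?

/e/

high: front /i/, central /ɨ/, back /ɯ/.
high-mid: front —, central /ɘ/, back /ɤ/.
low-mid: front /ɛ/, central /ɜ/, back /ʌ/.
The high-mid row has no front member, so the gap is the high-mid front unrounded vowel /e/.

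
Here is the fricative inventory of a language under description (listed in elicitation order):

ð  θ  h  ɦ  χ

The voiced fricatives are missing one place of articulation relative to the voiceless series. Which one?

uvular

Voiceless: /θ/ (dental), /χ/ (uvular), /h/ (glottal).
Voiced: /ð/ (dental), /ɦ/ (glottal).
Every place of articulation has a voiced member except uvular, where /ʁ/ would be expected.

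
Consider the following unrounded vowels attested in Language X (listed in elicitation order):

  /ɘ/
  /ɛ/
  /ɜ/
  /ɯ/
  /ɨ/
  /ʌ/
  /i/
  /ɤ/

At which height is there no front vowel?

high-mid

Front: /i/ (high), /ɛ/ (low-mid).
Central: /ɨ/ (high), /ɘ/ (high-mid), /ɜ/ (low-mid).
Back: /ɯ/ (high), /ɤ/ (high-mid), /ʌ/ (low-mid).
Every height has a front member except high-mid, where /e/ would be expected.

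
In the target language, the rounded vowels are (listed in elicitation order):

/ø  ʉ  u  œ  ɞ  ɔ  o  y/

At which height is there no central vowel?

high-mid

high: front /y/, central /ʉ/, back /u/.
high-mid: front /ø/, central —, back /o/.
low-mid: front /œ/, central /ɞ/, back /ɔ/.
Every height has a central member except high-mid, where /ɵ/ would be expected.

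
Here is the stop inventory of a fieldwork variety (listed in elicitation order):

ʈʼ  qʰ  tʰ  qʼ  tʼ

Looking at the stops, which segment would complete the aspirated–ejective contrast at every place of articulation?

/ʈʰ/

alveolar: aspirated /tʰ/, ejective /tʼ/.
retroflex: aspirated —, ejective /ʈʼ/.
uvular: aspirated /qʰ/, ejective /qʼ/.
The retroflex row has no aspirated member, so the gap is the aspirated retroflex stop /ʈʰ/.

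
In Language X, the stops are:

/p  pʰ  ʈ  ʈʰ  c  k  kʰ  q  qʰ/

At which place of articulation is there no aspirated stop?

place of articulation  plain     aspirated
bilabial          p         pʰ      
retroflex         ʈ         ʈʰ      
palatal           c         —       
velar             k         kʰ      
uvular            q         qʰ      
Every place of articulation has an aspirated member except palatal, where /cʰ/ would be expected.

palatal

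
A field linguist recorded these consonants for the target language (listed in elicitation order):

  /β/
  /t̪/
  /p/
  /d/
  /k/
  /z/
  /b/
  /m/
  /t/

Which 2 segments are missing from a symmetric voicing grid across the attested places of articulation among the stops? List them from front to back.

/d̪/, /ɡ/

Voiceless: /p/ (bilabial), /t̪/ (dental), /t/ (alveolar), /k/ (velar).
Voiced: /b/ (bilabial), /d/ (alveolar).
Gaps, from front to back: dental lacks voiced (/d̪/); velar lacks voiced (/ɡ/).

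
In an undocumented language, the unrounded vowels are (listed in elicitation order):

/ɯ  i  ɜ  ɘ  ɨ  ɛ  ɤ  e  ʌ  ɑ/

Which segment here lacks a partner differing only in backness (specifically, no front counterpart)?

High: /i/ ~ /ɨ/ ~ /ɯ/
High-mid: /e/ ~ /ɘ/ ~ /ɤ/
Low-mid: /ɛ/ ~ /ɜ/ ~ /ʌ/
Low: only /ɑ/ (back); no front partner.
So /ɑ/ is the unpaired segment.

/ɑ/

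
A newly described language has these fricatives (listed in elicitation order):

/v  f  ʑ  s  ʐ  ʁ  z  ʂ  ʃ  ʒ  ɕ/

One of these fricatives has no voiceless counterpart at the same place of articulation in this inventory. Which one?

/ʁ/

Labiodental: /f/ ~ /v/
Alveolar: /s/ ~ /z/
Postalveolar: /ʃ/ ~ /ʒ/
Retroflex: /ʂ/ ~ /ʐ/
Alveolo-palatal: /ɕ/ ~ /ʑ/
Uvular: only /ʁ/ (voiced); no voiceless partner.
So /ʁ/ is the unpaired segment.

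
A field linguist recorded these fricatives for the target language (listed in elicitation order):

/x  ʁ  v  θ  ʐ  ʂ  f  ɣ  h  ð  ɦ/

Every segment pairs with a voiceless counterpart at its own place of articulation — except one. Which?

Labiodental: /f/ ~ /v/
Dental: /θ/ ~ /ð/
Retroflex: /ʂ/ ~ /ʐ/
Velar: /x/ ~ /ɣ/
Glottal: /h/ ~ /ɦ/
Uvular: only /ʁ/ (voiced); no voiceless partner.
So /ʁ/ is the unpaired segment.

/ʁ/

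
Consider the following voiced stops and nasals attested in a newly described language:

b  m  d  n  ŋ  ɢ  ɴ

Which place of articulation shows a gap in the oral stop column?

velar

Oral stop: /b/ (bilabial), /d/ (alveolar), /ɢ/ (uvular).
Nasal: /m/ (bilabial), /n/ (alveolar), /ŋ/ (velar), /ɴ/ (uvular).
Every place of articulation has an oral stop member except velar, where /ɡ/ would be expected.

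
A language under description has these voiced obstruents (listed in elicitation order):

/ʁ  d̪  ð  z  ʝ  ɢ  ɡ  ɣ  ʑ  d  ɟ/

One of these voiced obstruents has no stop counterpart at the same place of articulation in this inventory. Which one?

Dental: /d̪/ ~ /ð/
Alveolar: /d/ ~ /z/
Palatal: /ɟ/ ~ /ʝ/
Velar: /ɡ/ ~ /ɣ/
Uvular: /ɢ/ ~ /ʁ/
Alveolo-palatal: only /ʑ/ (fricative); no stop partner.
So /ʑ/ is the unpaired segment.

/ʑ/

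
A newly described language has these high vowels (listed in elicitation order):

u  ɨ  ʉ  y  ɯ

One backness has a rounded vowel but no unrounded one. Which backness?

front

front: unrounded —, rounded /y/.
central: unrounded /ɨ/, rounded /ʉ/.
back: unrounded /ɯ/, rounded /u/.
Every backness has an unrounded member except front, where /i/ would be expected.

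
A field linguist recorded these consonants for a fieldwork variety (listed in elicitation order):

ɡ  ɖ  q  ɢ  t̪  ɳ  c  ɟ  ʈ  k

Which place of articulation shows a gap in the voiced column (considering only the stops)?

dental: voiceless /t̪/, voiced —.
retroflex: voiceless /ʈ/, voiced /ɖ/.
palatal: voiceless /c/, voiced /ɟ/.
velar: voiceless /k/, voiced /ɡ/.
uvular: voiceless /q/, voiced /ɢ/.
Every place of articulation has a voiced member except dental, where /d̪/ would be expected.

dental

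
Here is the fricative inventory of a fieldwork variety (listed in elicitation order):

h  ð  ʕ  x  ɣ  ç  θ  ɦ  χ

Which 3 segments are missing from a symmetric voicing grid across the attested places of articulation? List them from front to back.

/ʝ/, /ʁ/, /ħ/

place of articulation  voiceless  voiced  
dental            θ         ð       
palatal           ç         —       
velar             x         ɣ       
uvular            χ         —       
pharyngeal        —         ʕ       
glottal           h         ɦ       
Gaps, from front to back: palatal lacks voiced (/ʝ/); uvular lacks voiced (/ʁ/); pharyngeal lacks voiceless (/ħ/).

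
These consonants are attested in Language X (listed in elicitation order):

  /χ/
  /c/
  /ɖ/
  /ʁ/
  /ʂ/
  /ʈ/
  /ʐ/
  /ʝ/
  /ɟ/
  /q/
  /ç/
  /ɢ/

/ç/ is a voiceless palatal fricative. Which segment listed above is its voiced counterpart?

/ʝ/

The voiced counterpart is a voiced palatal fricative — in this inventory, /ʝ/.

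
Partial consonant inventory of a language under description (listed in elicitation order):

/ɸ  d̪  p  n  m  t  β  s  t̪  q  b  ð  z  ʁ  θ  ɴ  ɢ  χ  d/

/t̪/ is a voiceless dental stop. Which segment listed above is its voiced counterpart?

/d̪/

The voiced counterpart is a voiced dental stop — in this inventory, /d̪/.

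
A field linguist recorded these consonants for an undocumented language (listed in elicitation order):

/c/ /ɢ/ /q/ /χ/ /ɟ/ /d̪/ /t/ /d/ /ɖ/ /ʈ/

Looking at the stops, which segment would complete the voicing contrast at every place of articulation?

/t̪/

Voiceless: /t/ (alveolar), /ʈ/ (retroflex), /c/ (palatal), /q/ (uvular).
Voiced: /d̪/ (dental), /d/ (alveolar), /ɖ/ (retroflex), /ɟ/ (palatal), /ɢ/ (uvular).
The dental row has no voiceless member, so the gap is the voiceless dental stop /t̪/.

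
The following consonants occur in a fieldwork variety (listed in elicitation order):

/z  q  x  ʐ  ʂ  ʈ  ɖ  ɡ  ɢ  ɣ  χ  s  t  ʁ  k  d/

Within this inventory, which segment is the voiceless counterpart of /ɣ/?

/ɣ/ is a voiced velar fricative.
The voiceless counterpart is a voiceless velar fricative — in this inventory, /x/.

/x/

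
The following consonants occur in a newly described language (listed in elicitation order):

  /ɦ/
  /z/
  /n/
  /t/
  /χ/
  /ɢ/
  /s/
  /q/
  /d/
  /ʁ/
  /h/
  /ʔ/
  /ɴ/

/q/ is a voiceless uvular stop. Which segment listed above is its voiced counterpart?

The voiced counterpart is a voiced uvular stop — in this inventory, /ɢ/.

/ɢ/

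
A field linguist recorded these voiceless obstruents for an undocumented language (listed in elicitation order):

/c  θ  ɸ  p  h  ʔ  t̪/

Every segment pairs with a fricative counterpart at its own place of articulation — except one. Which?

Bilabial: /p/ ~ /ɸ/
Dental: /t̪/ ~ /θ/
Glottal: /ʔ/ ~ /h/
Palatal: only /c/ (stop); no fricative partner.
So /c/ is the unpaired segment.

/c/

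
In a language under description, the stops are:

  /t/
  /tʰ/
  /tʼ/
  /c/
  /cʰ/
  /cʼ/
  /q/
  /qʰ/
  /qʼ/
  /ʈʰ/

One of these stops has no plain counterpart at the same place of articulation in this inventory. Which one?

/ʈʰ/

Alveolar: /t/ ~ /tʰ/ ~ /tʼ/
Palatal: /c/ ~ /cʰ/ ~ /cʼ/
Uvular: /q/ ~ /qʰ/ ~ /qʼ/
Retroflex: only /ʈʰ/ (aspirated); no plain partner.
So /ʈʰ/ is the unpaired segment.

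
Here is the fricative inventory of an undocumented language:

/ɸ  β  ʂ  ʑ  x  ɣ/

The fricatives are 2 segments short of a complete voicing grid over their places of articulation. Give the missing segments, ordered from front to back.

/ʐ/, /ɕ/

Voiceless: /ɸ/ (bilabial), /ʂ/ (retroflex), /x/ (velar).
Voiced: /β/ (bilabial), /ʑ/ (alveolo-palatal), /ɣ/ (velar).
Gaps, from front to back: retroflex lacks voiced (/ʐ/); alveolo-palatal lacks voiceless (/ɕ/).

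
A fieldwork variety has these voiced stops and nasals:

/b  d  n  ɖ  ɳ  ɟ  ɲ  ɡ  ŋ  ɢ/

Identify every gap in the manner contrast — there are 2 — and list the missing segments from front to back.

Oral stop: /b/ (bilabial), /d/ (alveolar), /ɖ/ (retroflex), /ɟ/ (palatal), /ɡ/ (velar), /ɢ/ (uvular).
Nasal: /n/ (alveolar), /ɳ/ (retroflex), /ɲ/ (palatal), /ŋ/ (velar).
Gaps, from front to back: bilabial lacks nasal (/m/); uvular lacks nasal (/ɴ/).

/m/, /ɴ/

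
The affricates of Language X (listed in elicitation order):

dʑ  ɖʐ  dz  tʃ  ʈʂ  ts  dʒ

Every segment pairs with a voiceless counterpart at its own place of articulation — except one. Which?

Alveolar: /ts/ ~ /dz/
Postalveolar: /tʃ/ ~ /dʒ/
Retroflex: /ʈʂ/ ~ /ɖʐ/
Alveolo-palatal: only /dʑ/ (voiced); no voiceless partner.
So /dʑ/ is the unpaired segment.

/dʑ/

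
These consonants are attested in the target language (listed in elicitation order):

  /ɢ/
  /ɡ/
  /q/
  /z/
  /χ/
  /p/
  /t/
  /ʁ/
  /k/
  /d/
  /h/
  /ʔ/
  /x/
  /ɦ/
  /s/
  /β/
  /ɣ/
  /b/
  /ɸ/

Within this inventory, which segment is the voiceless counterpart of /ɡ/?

/ɡ/ is a voiced velar stop.
The voiceless counterpart is a voiceless velar stop — in this inventory, /k/.

/k/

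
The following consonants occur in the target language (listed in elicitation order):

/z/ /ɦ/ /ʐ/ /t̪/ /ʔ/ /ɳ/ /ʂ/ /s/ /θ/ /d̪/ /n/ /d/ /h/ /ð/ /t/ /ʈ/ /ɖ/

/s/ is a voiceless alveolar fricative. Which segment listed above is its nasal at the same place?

/n/

The nasal at the same place is an alveolar nasal — in this inventory, /n/.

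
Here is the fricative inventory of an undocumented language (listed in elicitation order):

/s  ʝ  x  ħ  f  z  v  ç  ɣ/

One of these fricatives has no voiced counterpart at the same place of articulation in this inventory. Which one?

/ħ/

Labiodental: /f/ ~ /v/
Alveolar: /s/ ~ /z/
Palatal: /ç/ ~ /ʝ/
Velar: /x/ ~ /ɣ/
Pharyngeal: only /ħ/ (voiceless); no voiced partner.
So /ħ/ is the unpaired segment.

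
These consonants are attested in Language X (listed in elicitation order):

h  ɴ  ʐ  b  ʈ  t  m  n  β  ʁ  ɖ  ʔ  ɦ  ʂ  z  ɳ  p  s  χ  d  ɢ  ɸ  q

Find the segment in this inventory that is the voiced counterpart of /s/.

/z/

/s/ is a voiceless alveolar fricative.
The voiced counterpart is a voiced alveolar fricative — in this inventory, /z/.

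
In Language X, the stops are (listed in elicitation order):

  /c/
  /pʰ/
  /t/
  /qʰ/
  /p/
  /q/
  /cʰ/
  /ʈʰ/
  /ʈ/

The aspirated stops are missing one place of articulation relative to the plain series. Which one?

alveolar

place of articulation  plain     aspirated
bilabial          p         pʰ      
alveolar          t         —       
retroflex         ʈ         ʈʰ      
palatal           c         cʰ      
uvular            q         qʰ      
Every place of articulation has an aspirated member except alveolar, where /tʰ/ would be expected.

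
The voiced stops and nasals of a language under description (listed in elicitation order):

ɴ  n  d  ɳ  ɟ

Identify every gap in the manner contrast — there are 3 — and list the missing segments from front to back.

/ɖ/, /ɲ/, /ɢ/

place of articulation  oral stop  nasal   
alveolar          d         n       
retroflex         —         ɳ       
palatal           ɟ         —       
uvular            —         ɴ       
Gaps, from front to back: retroflex lacks oral stop (/ɖ/); palatal lacks nasal (/ɲ/); uvular lacks oral stop (/ɢ/).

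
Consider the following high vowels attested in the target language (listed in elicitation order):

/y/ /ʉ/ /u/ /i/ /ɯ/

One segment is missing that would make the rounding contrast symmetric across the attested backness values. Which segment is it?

Unrounded: /i/ (front), /ɯ/ (back).
Rounded: /y/ (front), /ʉ/ (central), /u/ (back).
The central row has no unrounded member, so the gap is the central unrounded vowel /ɨ/.

/ɨ/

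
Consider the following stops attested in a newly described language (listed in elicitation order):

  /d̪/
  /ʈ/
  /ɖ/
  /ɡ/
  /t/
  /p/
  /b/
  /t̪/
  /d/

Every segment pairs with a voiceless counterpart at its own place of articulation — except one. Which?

Bilabial: /p/ ~ /b/
Dental: /t̪/ ~ /d̪/
Alveolar: /t/ ~ /d/
Retroflex: /ʈ/ ~ /ɖ/
Velar: only /ɡ/ (voiced); no voiceless partner.
So /ɡ/ is the unpaired segment.

/ɡ/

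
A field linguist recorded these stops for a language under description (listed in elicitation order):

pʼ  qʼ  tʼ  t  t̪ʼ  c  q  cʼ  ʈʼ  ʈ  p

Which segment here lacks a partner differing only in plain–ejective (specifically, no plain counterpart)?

/t̪ʼ/

Bilabial: /p/ ~ /pʼ/
Alveolar: /t/ ~ /tʼ/
Retroflex: /ʈ/ ~ /ʈʼ/
Palatal: /c/ ~ /cʼ/
Uvular: /q/ ~ /qʼ/
Dental: only /t̪ʼ/ (ejective); no plain partner.
So /t̪ʼ/ is the unpaired segment.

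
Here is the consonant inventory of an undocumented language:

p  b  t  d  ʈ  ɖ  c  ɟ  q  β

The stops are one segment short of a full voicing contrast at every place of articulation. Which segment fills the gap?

Voiceless: /p/ (bilabial), /t/ (alveolar), /ʈ/ (retroflex), /c/ (palatal), /q/ (uvular).
Voiced: /b/ (bilabial), /d/ (alveolar), /ɖ/ (retroflex), /ɟ/ (palatal).
The uvular row has no voiced member, so the gap is the voiced uvular stop /ɢ/.

/ɢ/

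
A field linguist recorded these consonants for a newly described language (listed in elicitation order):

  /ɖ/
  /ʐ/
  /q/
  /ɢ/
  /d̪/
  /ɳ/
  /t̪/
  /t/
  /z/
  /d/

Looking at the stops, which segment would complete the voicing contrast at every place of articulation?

Voiceless: /t̪/ (dental), /t/ (alveolar), /q/ (uvular).
Voiced: /d̪/ (dental), /d/ (alveolar), /ɖ/ (retroflex), /ɢ/ (uvular).
The retroflex row has no voiceless member, so the gap is the voiceless retroflex stop /ʈ/.

/ʈ/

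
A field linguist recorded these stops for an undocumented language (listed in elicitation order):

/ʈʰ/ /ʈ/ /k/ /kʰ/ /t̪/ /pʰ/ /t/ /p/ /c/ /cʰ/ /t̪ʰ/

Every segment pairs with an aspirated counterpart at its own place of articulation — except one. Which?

/t/

Bilabial: /p/ ~ /pʰ/
Dental: /t̪/ ~ /t̪ʰ/
Retroflex: /ʈ/ ~ /ʈʰ/
Palatal: /c/ ~ /cʰ/
Velar: /k/ ~ /kʰ/
Alveolar: only /t/ (plain); no aspirated partner.
So /t/ is the unpaired segment.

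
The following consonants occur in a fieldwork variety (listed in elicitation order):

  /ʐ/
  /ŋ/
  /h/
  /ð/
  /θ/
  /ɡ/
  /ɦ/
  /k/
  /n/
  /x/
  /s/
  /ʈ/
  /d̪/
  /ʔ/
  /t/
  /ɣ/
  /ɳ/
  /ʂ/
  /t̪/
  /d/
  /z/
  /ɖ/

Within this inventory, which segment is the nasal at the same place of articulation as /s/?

/n/

/s/ is a voiceless alveolar fricative.
The nasal at the same place is an alveolar nasal — in this inventory, /n/.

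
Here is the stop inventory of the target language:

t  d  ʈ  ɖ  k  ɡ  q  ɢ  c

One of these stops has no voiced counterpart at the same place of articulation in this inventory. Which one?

/c/

Alveolar: /t/ ~ /d/
Retroflex: /ʈ/ ~ /ɖ/
Velar: /k/ ~ /ɡ/
Uvular: /q/ ~ /ɢ/
Palatal: only /c/ (voiceless); no voiced partner.
So /c/ is the unpaired segment.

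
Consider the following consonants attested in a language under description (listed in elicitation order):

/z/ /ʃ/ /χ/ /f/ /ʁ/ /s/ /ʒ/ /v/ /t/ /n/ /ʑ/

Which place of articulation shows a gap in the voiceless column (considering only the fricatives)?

place of articulation  voiceless  voiced  
labiodental       f         v       
alveolar          s         z       
postalveolar      ʃ         ʒ       
alveolo-palatal   —         ʑ       
uvular            χ         ʁ       
Every place of articulation has a voiceless member except alveolo-palatal, where /ɕ/ would be expected.

alveolo-palatal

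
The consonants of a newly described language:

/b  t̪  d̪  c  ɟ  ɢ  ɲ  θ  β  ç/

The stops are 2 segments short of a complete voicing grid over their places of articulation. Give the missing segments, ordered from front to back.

Voiceless: /t̪/ (dental), /c/ (palatal).
Voiced: /b/ (bilabial), /d̪/ (dental), /ɟ/ (palatal), /ɢ/ (uvular).
Gaps, from front to back: bilabial lacks voiceless (/p/); uvular lacks voiceless (/q/).

/p/, /q/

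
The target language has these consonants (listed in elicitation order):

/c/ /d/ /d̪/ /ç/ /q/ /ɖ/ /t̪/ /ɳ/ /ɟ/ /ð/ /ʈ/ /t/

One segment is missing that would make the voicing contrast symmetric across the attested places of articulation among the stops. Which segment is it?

/ɢ/

Voiceless: /t̪/ (dental), /t/ (alveolar), /ʈ/ (retroflex), /c/ (palatal), /q/ (uvular).
Voiced: /d̪/ (dental), /d/ (alveolar), /ɖ/ (retroflex), /ɟ/ (palatal).
The uvular row has no voiced member, so the gap is the voiced uvular stop /ɢ/.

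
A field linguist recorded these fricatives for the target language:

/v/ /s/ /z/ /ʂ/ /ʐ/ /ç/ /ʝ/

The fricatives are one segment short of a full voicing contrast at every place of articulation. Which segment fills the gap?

Voiceless: /s/ (alveolar), /ʂ/ (retroflex), /ç/ (palatal).
Voiced: /v/ (labiodental), /z/ (alveolar), /ʐ/ (retroflex), /ʝ/ (palatal).
The labiodental row has no voiceless member, so the gap is the voiceless labiodental fricative /f/.

/f/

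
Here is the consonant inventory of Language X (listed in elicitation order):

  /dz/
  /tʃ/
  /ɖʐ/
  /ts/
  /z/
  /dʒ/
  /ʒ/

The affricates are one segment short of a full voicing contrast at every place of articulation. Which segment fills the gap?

/ʈʂ/

place of articulation  voiceless  voiced  
alveolar          ts        dz      
postalveolar      tʃ        dʒ      
retroflex         —         ɖʐ      
The retroflex row has no voiceless member, so the gap is the voiceless retroflex affricate /ʈʂ/.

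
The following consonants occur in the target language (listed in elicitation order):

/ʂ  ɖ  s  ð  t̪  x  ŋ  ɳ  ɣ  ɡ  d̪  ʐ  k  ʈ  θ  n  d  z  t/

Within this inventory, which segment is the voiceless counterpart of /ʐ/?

/ʂ/

/ʐ/ is a voiced retroflex fricative.
The voiceless counterpart is a voiceless retroflex fricative — in this inventory, /ʂ/.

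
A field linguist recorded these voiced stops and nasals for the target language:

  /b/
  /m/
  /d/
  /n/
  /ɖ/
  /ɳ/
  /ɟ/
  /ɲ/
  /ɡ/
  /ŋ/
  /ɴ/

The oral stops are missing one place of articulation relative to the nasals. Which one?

bilabial: oral stop /b/, nasal /m/.
alveolar: oral stop /d/, nasal /n/.
retroflex: oral stop /ɖ/, nasal /ɳ/.
palatal: oral stop /ɟ/, nasal /ɲ/.
velar: oral stop /ɡ/, nasal /ŋ/.
uvular: oral stop —, nasal /ɴ/.
Every place of articulation has an oral stop member except uvular, where /ɢ/ would be expected.

uvular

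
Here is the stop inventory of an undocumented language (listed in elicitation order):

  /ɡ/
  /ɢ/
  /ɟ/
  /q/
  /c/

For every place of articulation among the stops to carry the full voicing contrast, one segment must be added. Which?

palatal: voiceless /c/, voiced /ɟ/.
velar: voiceless —, voiced /ɡ/.
uvular: voiceless /q/, voiced /ɢ/.
The velar row has no voiceless member, so the gap is the voiceless velar stop /k/.

/k/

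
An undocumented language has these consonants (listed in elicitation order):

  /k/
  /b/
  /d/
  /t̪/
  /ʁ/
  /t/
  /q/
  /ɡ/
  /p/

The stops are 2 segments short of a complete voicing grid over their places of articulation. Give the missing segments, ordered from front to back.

Voiceless: /p/ (bilabial), /t̪/ (dental), /t/ (alveolar), /k/ (velar), /q/ (uvular).
Voiced: /b/ (bilabial), /d/ (alveolar), /ɡ/ (velar).
Gaps, from front to back: dental lacks voiced (/d̪/); uvular lacks voiced (/ɢ/).

/d̪/, /ɢ/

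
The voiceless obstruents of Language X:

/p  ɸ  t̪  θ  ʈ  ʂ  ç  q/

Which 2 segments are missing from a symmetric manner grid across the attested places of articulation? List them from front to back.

Stop: /p/ (bilabial), /t̪/ (dental), /ʈ/ (retroflex), /q/ (uvular).
Fricative: /ɸ/ (bilabial), /θ/ (dental), /ʂ/ (retroflex), /ç/ (palatal).
Gaps, from front to back: palatal lacks stop (/c/); uvular lacks fricative (/χ/).

/c/, /χ/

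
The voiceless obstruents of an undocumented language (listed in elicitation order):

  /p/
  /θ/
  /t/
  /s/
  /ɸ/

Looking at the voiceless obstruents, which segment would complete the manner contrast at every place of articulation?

place of articulation  stop      fricative
bilabial          p         ɸ       
dental            —         θ       
alveolar          t         s       
The dental row has no stop member, so the gap is the dental stop /t̪/.

/t̪/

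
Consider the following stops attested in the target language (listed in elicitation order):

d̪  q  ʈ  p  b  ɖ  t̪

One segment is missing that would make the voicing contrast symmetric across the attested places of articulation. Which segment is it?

bilabial: voiceless /p/, voiced /b/.
dental: voiceless /t̪/, voiced /d̪/.
retroflex: voiceless /ʈ/, voiced /ɖ/.
uvular: voiceless /q/, voiced —.
The uvular row has no voiced member, so the gap is the voiced uvular stop /ɢ/.

/ɢ/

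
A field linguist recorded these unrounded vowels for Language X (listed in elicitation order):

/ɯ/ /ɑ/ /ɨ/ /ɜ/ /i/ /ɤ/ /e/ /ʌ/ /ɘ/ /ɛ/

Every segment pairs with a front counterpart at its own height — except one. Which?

High: /i/ ~ /ɨ/ ~ /ɯ/
High-mid: /e/ ~ /ɘ/ ~ /ɤ/
Low-mid: /ɛ/ ~ /ɜ/ ~ /ʌ/
Low: only /ɑ/ (back); no front partner.
So /ɑ/ is the unpaired segment.

/ɑ/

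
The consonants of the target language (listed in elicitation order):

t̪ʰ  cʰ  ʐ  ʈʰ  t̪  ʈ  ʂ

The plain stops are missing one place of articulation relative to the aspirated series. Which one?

palatal

Plain: /t̪/ (dental), /ʈ/ (retroflex).
Aspirated: /t̪ʰ/ (dental), /ʈʰ/ (retroflex), /cʰ/ (palatal).
Every place of articulation has a plain member except palatal, where /c/ would be expected.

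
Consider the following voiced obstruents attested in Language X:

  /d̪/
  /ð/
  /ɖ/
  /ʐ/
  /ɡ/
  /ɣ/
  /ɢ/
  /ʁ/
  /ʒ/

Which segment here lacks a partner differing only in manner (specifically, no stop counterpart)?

Dental: /d̪/ ~ /ð/
Retroflex: /ɖ/ ~ /ʐ/
Velar: /ɡ/ ~ /ɣ/
Uvular: /ɢ/ ~ /ʁ/
Postalveolar: only /ʒ/ (fricative); no stop partner.
So /ʒ/ is the unpaired segment.

/ʒ/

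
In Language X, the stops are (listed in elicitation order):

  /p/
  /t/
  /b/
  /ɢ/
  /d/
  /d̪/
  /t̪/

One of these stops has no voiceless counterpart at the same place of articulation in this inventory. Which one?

/ɢ/

Bilabial: /p/ ~ /b/
Dental: /t̪/ ~ /d̪/
Alveolar: /t/ ~ /d/
Uvular: only /ɢ/ (voiced); no voiceless partner.
So /ɢ/ is the unpaired segment.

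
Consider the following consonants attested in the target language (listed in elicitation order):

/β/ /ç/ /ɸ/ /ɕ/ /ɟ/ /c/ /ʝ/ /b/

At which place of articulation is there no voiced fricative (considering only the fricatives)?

alveolo-palatal

bilabial: voiceless /ɸ/, voiced /β/.
alveolo-palatal: voiceless /ɕ/, voiced —.
palatal: voiceless /ç/, voiced /ʝ/.
Every place of articulation has a voiced member except alveolo-palatal, where /ʑ/ would be expected.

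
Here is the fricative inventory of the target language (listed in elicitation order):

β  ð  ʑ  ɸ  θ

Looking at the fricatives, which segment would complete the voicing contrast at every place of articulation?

/ɕ/

Voiceless: /ɸ/ (bilabial), /θ/ (dental).
Voiced: /β/ (bilabial), /ð/ (dental), /ʑ/ (alveolo-palatal).
The alveolo-palatal row has no voiceless member, so the gap is the voiceless alveolo-palatal fricative /ɕ/.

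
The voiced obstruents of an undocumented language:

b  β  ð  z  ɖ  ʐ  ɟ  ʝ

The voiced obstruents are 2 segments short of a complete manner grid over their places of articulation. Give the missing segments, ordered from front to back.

bilabial: stop /b/, fricative /β/.
dental: stop —, fricative /ð/.
alveolar: stop —, fricative /z/.
retroflex: stop /ɖ/, fricative /ʐ/.
palatal: stop /ɟ/, fricative /ʝ/.
Gaps, from front to back: dental lacks stop (/d̪/); alveolar lacks stop (/d/).

/d̪/, /d/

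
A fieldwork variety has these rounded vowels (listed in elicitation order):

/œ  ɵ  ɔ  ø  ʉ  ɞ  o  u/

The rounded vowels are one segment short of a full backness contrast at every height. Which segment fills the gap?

Front: /ø/ (high-mid), /œ/ (low-mid).
Central: /ʉ/ (high), /ɵ/ (high-mid), /ɞ/ (low-mid).
Back: /u/ (high), /o/ (high-mid), /ɔ/ (low-mid).
The high row has no front member, so the gap is the high front rounded vowel /y/.

/y/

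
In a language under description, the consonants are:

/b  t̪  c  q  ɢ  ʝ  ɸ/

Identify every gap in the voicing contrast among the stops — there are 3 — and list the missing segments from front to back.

Voiceless: /t̪/ (dental), /c/ (palatal), /q/ (uvular).
Voiced: /b/ (bilabial), /ɢ/ (uvular).
Gaps, from front to back: bilabial lacks voiceless (/p/); dental lacks voiced (/d̪/); palatal lacks voiced (/ɟ/).

/p/, /d̪/, /ɟ/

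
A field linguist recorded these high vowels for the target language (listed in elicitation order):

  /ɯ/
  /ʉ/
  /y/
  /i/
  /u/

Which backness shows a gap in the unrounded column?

front: unrounded /i/, rounded /y/.
central: unrounded —, rounded /ʉ/.
back: unrounded /ɯ/, rounded /u/.
Every backness has an unrounded member except central, where /ɨ/ would be expected.

central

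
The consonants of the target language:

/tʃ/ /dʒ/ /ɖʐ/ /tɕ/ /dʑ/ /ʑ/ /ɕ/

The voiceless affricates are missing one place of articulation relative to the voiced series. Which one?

postalveolar: voiceless /tʃ/, voiced /dʒ/.
retroflex: voiceless —, voiced /ɖʐ/.
alveolo-palatal: voiceless /tɕ/, voiced /dʑ/.
Every place of articulation has a voiceless member except retroflex, where /ʈʂ/ would be expected.

retroflex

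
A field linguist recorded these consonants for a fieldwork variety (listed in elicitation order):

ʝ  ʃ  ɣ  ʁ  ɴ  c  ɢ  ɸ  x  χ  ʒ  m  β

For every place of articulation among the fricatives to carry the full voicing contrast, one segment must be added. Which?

/ç/

place of articulation  voiceless  voiced  
bilabial          ɸ         β       
postalveolar      ʃ         ʒ       
palatal           —         ʝ       
velar             x         ɣ       
uvular            χ         ʁ       
The palatal row has no voiceless member, so the gap is the voiceless palatal fricative /ç/.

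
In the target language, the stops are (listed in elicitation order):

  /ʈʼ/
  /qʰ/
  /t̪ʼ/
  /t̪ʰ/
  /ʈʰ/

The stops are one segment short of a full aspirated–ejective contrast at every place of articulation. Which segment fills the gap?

Aspirated: /t̪ʰ/ (dental), /ʈʰ/ (retroflex), /qʰ/ (uvular).
Ejective: /t̪ʼ/ (dental), /ʈʼ/ (retroflex).
The uvular row has no ejective member, so the gap is the ejective uvular stop /qʼ/.

/qʼ/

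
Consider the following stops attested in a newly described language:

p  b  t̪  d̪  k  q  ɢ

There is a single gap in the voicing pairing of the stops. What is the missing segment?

place of articulation  voiceless  voiced  
bilabial          p         b       
dental            t̪        d̪      
velar             k         —       
uvular            q         ɢ       
The velar row has no voiced member, so the gap is the voiced velar stop /ɡ/.

/ɡ/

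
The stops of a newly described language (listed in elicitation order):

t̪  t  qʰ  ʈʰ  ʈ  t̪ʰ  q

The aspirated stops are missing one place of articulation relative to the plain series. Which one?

alveolar

place of articulation  plain     aspirated
dental            t̪        t̪ʰ     
alveolar          t         —       
retroflex         ʈ         ʈʰ      
uvular            q         qʰ      
Every place of articulation has an aspirated member except alveolar, where /tʰ/ would be expected.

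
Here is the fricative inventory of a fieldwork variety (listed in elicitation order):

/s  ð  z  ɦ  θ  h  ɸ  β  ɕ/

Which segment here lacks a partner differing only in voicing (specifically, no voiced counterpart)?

/ɕ/

Bilabial: /ɸ/ ~ /β/
Dental: /θ/ ~ /ð/
Alveolar: /s/ ~ /z/
Glottal: /h/ ~ /ɦ/
Alveolo-palatal: only /ɕ/ (voiceless); no voiced partner.
So /ɕ/ is the unpaired segment.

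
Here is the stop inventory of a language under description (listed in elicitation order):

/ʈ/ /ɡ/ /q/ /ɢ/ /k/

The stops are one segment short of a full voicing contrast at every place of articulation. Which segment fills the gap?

retroflex: voiceless /ʈ/, voiced —.
velar: voiceless /k/, voiced /ɡ/.
uvular: voiceless /q/, voiced /ɢ/.
The retroflex row has no voiced member, so the gap is the voiced retroflex stop /ɖ/.

/ɖ/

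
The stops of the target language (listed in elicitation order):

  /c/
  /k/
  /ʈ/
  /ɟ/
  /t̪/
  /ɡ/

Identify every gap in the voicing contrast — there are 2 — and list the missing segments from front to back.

/d̪/, /ɖ/

dental: voiceless /t̪/, voiced —.
retroflex: voiceless /ʈ/, voiced —.
palatal: voiceless /c/, voiced /ɟ/.
velar: voiceless /k/, voiced /ɡ/.
Gaps, from front to back: dental lacks voiced (/d̪/); retroflex lacks voiced (/ɖ/).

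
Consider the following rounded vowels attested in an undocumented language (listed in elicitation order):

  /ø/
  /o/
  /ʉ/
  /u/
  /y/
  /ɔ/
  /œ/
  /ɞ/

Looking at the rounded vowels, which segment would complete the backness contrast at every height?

/ɵ/

high: front /y/, central /ʉ/, back /u/.
high-mid: front /ø/, central —, back /o/.
low-mid: front /œ/, central /ɞ/, back /ɔ/.
The high-mid row has no central member, so the gap is the high-mid central rounded vowel /ɵ/.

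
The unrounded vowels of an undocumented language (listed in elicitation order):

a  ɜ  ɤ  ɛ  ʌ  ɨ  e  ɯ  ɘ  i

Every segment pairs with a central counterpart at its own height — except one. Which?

High: /i/ ~ /ɨ/ ~ /ɯ/
High-mid: /e/ ~ /ɘ/ ~ /ɤ/
Low-mid: /ɛ/ ~ /ɜ/ ~ /ʌ/
Low: only /a/ (front); no central partner.
So /a/ is the unpaired segment.

/a/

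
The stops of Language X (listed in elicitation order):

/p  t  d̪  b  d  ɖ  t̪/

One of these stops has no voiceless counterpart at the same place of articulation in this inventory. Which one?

Bilabial: /p/ ~ /b/
Dental: /t̪/ ~ /d̪/
Alveolar: /t/ ~ /d/
Retroflex: only /ɖ/ (voiced); no voiceless partner.
So /ɖ/ is the unpaired segment.

/ɖ/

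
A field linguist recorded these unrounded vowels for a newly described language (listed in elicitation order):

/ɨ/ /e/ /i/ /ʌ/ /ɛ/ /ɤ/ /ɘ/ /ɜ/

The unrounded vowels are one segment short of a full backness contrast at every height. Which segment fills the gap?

height            front     central   back    
high              i         ɨ         —       
high-mid          e         ɘ         ɤ       
low-mid           ɛ         ɜ         ʌ       
The high row has no back member, so the gap is the high back unrounded vowel /ɯ/.

/ɯ/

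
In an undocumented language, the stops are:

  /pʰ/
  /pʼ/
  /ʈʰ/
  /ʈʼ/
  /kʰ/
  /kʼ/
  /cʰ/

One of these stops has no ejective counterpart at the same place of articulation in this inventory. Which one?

/cʰ/

Bilabial: /pʰ/ ~ /pʼ/
Retroflex: /ʈʰ/ ~ /ʈʼ/
Velar: /kʰ/ ~ /kʼ/
Palatal: only /cʰ/ (aspirated); no ejective partner.
So /cʰ/ is the unpaired segment.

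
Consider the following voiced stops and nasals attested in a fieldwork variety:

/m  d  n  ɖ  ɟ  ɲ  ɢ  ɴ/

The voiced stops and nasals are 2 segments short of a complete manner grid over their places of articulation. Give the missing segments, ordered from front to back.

/b/, /ɳ/

bilabial: oral stop —, nasal /m/.
alveolar: oral stop /d/, nasal /n/.
retroflex: oral stop /ɖ/, nasal —.
palatal: oral stop /ɟ/, nasal /ɲ/.
uvular: oral stop /ɢ/, nasal /ɴ/.
Gaps, from front to back: bilabial lacks oral stop (/b/); retroflex lacks nasal (/ɳ/).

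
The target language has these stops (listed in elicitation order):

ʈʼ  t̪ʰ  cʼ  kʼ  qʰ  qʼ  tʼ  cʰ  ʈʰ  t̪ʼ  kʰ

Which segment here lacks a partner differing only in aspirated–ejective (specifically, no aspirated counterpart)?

Dental: /t̪ʰ/ ~ /t̪ʼ/
Retroflex: /ʈʰ/ ~ /ʈʼ/
Palatal: /cʰ/ ~ /cʼ/
Velar: /kʰ/ ~ /kʼ/
Uvular: /qʰ/ ~ /qʼ/
Alveolar: only /tʼ/ (ejective); no aspirated partner.
So /tʼ/ is the unpaired segment.

/tʼ/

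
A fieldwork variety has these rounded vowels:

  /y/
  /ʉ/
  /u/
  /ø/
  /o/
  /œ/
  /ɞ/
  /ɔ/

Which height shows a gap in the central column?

high-mid

height            front     central   back    
high              y         ʉ         u       
high-mid          ø         —         o       
low-mid           œ         ɞ         ɔ       
Every height has a central member except high-mid, where /ɵ/ would be expected.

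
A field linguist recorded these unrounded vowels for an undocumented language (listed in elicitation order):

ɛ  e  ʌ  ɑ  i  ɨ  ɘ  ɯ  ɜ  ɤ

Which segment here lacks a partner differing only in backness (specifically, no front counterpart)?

/ɑ/

High: /i/ ~ /ɨ/ ~ /ɯ/
High-mid: /e/ ~ /ɘ/ ~ /ɤ/
Low-mid: /ɛ/ ~ /ɜ/ ~ /ʌ/
Low: only /ɑ/ (back); no front partner.
So /ɑ/ is the unpaired segment.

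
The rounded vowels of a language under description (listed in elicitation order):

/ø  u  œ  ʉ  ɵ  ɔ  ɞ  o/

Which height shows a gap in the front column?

high

Front: /ø/ (high-mid), /œ/ (low-mid).
Central: /ʉ/ (high), /ɵ/ (high-mid), /ɞ/ (low-mid).
Back: /u/ (high), /o/ (high-mid), /ɔ/ (low-mid).
Every height has a front member except high, where /y/ would be expected.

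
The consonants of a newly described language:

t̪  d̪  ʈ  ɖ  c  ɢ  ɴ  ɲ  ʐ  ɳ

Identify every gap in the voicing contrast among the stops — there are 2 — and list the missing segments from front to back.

/ɟ/, /q/

place of articulation  voiceless  voiced  
dental            t̪        d̪      
retroflex         ʈ         ɖ       
palatal           c         —       
uvular            —         ɢ       
Gaps, from front to back: palatal lacks voiced (/ɟ/); uvular lacks voiceless (/q/).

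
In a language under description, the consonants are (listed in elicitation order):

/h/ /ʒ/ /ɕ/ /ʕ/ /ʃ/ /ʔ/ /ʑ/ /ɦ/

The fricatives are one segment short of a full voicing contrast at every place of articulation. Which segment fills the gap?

postalveolar: voiceless /ʃ/, voiced /ʒ/.
alveolo-palatal: voiceless /ɕ/, voiced /ʑ/.
pharyngeal: voiceless —, voiced /ʕ/.
glottal: voiceless /h/, voiced /ɦ/.
The pharyngeal row has no voiceless member, so the gap is the voiceless pharyngeal fricative /ħ/.

/ħ/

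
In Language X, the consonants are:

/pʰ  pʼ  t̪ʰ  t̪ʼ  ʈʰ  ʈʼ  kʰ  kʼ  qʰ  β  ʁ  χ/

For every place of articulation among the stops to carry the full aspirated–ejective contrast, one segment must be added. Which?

bilabial: aspirated /pʰ/, ejective /pʼ/.
dental: aspirated /t̪ʰ/, ejective /t̪ʼ/.
retroflex: aspirated /ʈʰ/, ejective /ʈʼ/.
velar: aspirated /kʰ/, ejective /kʼ/.
uvular: aspirated /qʰ/, ejective —.
The uvular row has no ejective member, so the gap is the ejective uvular stop /qʼ/.

/qʼ/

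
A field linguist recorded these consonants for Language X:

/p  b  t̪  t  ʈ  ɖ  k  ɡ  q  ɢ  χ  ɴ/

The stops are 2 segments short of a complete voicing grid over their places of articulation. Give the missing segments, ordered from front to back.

Voiceless: /p/ (bilabial), /t̪/ (dental), /t/ (alveolar), /ʈ/ (retroflex), /k/ (velar), /q/ (uvular).
Voiced: /b/ (bilabial), /ɖ/ (retroflex), /ɡ/ (velar), /ɢ/ (uvular).
Gaps, from front to back: dental lacks voiced (/d̪/); alveolar lacks voiced (/d/).

/d̪/, /d/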